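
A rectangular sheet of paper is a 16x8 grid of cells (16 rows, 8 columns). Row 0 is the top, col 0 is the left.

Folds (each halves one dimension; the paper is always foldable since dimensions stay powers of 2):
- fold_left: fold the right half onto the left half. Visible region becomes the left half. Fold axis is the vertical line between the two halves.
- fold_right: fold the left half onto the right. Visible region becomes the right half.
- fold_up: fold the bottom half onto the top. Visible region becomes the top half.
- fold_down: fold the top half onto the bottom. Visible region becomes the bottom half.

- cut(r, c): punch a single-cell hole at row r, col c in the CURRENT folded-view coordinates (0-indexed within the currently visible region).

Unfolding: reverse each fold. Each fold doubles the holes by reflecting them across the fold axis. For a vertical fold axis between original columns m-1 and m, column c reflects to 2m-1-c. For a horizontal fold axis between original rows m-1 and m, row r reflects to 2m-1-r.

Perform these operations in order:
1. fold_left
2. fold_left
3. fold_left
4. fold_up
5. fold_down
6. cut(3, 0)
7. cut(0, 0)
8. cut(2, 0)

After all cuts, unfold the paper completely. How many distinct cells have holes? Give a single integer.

Op 1 fold_left: fold axis v@4; visible region now rows[0,16) x cols[0,4) = 16x4
Op 2 fold_left: fold axis v@2; visible region now rows[0,16) x cols[0,2) = 16x2
Op 3 fold_left: fold axis v@1; visible region now rows[0,16) x cols[0,1) = 16x1
Op 4 fold_up: fold axis h@8; visible region now rows[0,8) x cols[0,1) = 8x1
Op 5 fold_down: fold axis h@4; visible region now rows[4,8) x cols[0,1) = 4x1
Op 6 cut(3, 0): punch at orig (7,0); cuts so far [(7, 0)]; region rows[4,8) x cols[0,1) = 4x1
Op 7 cut(0, 0): punch at orig (4,0); cuts so far [(4, 0), (7, 0)]; region rows[4,8) x cols[0,1) = 4x1
Op 8 cut(2, 0): punch at orig (6,0); cuts so far [(4, 0), (6, 0), (7, 0)]; region rows[4,8) x cols[0,1) = 4x1
Unfold 1 (reflect across h@4): 6 holes -> [(0, 0), (1, 0), (3, 0), (4, 0), (6, 0), (7, 0)]
Unfold 2 (reflect across h@8): 12 holes -> [(0, 0), (1, 0), (3, 0), (4, 0), (6, 0), (7, 0), (8, 0), (9, 0), (11, 0), (12, 0), (14, 0), (15, 0)]
Unfold 3 (reflect across v@1): 24 holes -> [(0, 0), (0, 1), (1, 0), (1, 1), (3, 0), (3, 1), (4, 0), (4, 1), (6, 0), (6, 1), (7, 0), (7, 1), (8, 0), (8, 1), (9, 0), (9, 1), (11, 0), (11, 1), (12, 0), (12, 1), (14, 0), (14, 1), (15, 0), (15, 1)]
Unfold 4 (reflect across v@2): 48 holes -> [(0, 0), (0, 1), (0, 2), (0, 3), (1, 0), (1, 1), (1, 2), (1, 3), (3, 0), (3, 1), (3, 2), (3, 3), (4, 0), (4, 1), (4, 2), (4, 3), (6, 0), (6, 1), (6, 2), (6, 3), (7, 0), (7, 1), (7, 2), (7, 3), (8, 0), (8, 1), (8, 2), (8, 3), (9, 0), (9, 1), (9, 2), (9, 3), (11, 0), (11, 1), (11, 2), (11, 3), (12, 0), (12, 1), (12, 2), (12, 3), (14, 0), (14, 1), (14, 2), (14, 3), (15, 0), (15, 1), (15, 2), (15, 3)]
Unfold 5 (reflect across v@4): 96 holes -> [(0, 0), (0, 1), (0, 2), (0, 3), (0, 4), (0, 5), (0, 6), (0, 7), (1, 0), (1, 1), (1, 2), (1, 3), (1, 4), (1, 5), (1, 6), (1, 7), (3, 0), (3, 1), (3, 2), (3, 3), (3, 4), (3, 5), (3, 6), (3, 7), (4, 0), (4, 1), (4, 2), (4, 3), (4, 4), (4, 5), (4, 6), (4, 7), (6, 0), (6, 1), (6, 2), (6, 3), (6, 4), (6, 5), (6, 6), (6, 7), (7, 0), (7, 1), (7, 2), (7, 3), (7, 4), (7, 5), (7, 6), (7, 7), (8, 0), (8, 1), (8, 2), (8, 3), (8, 4), (8, 5), (8, 6), (8, 7), (9, 0), (9, 1), (9, 2), (9, 3), (9, 4), (9, 5), (9, 6), (9, 7), (11, 0), (11, 1), (11, 2), (11, 3), (11, 4), (11, 5), (11, 6), (11, 7), (12, 0), (12, 1), (12, 2), (12, 3), (12, 4), (12, 5), (12, 6), (12, 7), (14, 0), (14, 1), (14, 2), (14, 3), (14, 4), (14, 5), (14, 6), (14, 7), (15, 0), (15, 1), (15, 2), (15, 3), (15, 4), (15, 5), (15, 6), (15, 7)]

Answer: 96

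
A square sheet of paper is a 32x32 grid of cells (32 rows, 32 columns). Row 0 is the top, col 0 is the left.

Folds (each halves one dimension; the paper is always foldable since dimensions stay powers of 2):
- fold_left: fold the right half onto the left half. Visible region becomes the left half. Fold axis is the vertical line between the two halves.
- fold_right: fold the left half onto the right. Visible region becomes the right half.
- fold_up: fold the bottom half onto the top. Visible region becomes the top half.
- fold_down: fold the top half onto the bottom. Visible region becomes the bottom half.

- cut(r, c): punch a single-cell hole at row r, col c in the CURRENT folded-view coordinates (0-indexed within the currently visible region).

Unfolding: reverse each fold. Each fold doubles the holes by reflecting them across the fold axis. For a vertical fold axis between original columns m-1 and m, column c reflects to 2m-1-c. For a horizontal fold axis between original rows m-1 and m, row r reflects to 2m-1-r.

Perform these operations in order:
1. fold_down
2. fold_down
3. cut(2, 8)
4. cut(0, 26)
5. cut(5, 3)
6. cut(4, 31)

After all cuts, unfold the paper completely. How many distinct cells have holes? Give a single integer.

Answer: 16

Derivation:
Op 1 fold_down: fold axis h@16; visible region now rows[16,32) x cols[0,32) = 16x32
Op 2 fold_down: fold axis h@24; visible region now rows[24,32) x cols[0,32) = 8x32
Op 3 cut(2, 8): punch at orig (26,8); cuts so far [(26, 8)]; region rows[24,32) x cols[0,32) = 8x32
Op 4 cut(0, 26): punch at orig (24,26); cuts so far [(24, 26), (26, 8)]; region rows[24,32) x cols[0,32) = 8x32
Op 5 cut(5, 3): punch at orig (29,3); cuts so far [(24, 26), (26, 8), (29, 3)]; region rows[24,32) x cols[0,32) = 8x32
Op 6 cut(4, 31): punch at orig (28,31); cuts so far [(24, 26), (26, 8), (28, 31), (29, 3)]; region rows[24,32) x cols[0,32) = 8x32
Unfold 1 (reflect across h@24): 8 holes -> [(18, 3), (19, 31), (21, 8), (23, 26), (24, 26), (26, 8), (28, 31), (29, 3)]
Unfold 2 (reflect across h@16): 16 holes -> [(2, 3), (3, 31), (5, 8), (7, 26), (8, 26), (10, 8), (12, 31), (13, 3), (18, 3), (19, 31), (21, 8), (23, 26), (24, 26), (26, 8), (28, 31), (29, 3)]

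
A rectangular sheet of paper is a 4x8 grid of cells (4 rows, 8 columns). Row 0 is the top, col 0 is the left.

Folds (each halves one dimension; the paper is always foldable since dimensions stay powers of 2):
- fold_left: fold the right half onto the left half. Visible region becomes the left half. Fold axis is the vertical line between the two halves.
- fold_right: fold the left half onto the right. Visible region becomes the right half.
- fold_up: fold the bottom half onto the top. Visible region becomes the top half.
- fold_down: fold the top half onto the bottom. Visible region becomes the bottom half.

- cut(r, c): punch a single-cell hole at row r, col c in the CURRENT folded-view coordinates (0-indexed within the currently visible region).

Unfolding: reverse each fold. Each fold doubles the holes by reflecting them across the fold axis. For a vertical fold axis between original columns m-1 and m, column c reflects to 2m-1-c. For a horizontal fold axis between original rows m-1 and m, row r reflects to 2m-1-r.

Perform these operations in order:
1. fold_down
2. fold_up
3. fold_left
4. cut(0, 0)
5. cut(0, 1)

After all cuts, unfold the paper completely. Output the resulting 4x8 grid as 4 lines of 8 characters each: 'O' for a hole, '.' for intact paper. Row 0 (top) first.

Op 1 fold_down: fold axis h@2; visible region now rows[2,4) x cols[0,8) = 2x8
Op 2 fold_up: fold axis h@3; visible region now rows[2,3) x cols[0,8) = 1x8
Op 3 fold_left: fold axis v@4; visible region now rows[2,3) x cols[0,4) = 1x4
Op 4 cut(0, 0): punch at orig (2,0); cuts so far [(2, 0)]; region rows[2,3) x cols[0,4) = 1x4
Op 5 cut(0, 1): punch at orig (2,1); cuts so far [(2, 0), (2, 1)]; region rows[2,3) x cols[0,4) = 1x4
Unfold 1 (reflect across v@4): 4 holes -> [(2, 0), (2, 1), (2, 6), (2, 7)]
Unfold 2 (reflect across h@3): 8 holes -> [(2, 0), (2, 1), (2, 6), (2, 7), (3, 0), (3, 1), (3, 6), (3, 7)]
Unfold 3 (reflect across h@2): 16 holes -> [(0, 0), (0, 1), (0, 6), (0, 7), (1, 0), (1, 1), (1, 6), (1, 7), (2, 0), (2, 1), (2, 6), (2, 7), (3, 0), (3, 1), (3, 6), (3, 7)]

Answer: OO....OO
OO....OO
OO....OO
OO....OO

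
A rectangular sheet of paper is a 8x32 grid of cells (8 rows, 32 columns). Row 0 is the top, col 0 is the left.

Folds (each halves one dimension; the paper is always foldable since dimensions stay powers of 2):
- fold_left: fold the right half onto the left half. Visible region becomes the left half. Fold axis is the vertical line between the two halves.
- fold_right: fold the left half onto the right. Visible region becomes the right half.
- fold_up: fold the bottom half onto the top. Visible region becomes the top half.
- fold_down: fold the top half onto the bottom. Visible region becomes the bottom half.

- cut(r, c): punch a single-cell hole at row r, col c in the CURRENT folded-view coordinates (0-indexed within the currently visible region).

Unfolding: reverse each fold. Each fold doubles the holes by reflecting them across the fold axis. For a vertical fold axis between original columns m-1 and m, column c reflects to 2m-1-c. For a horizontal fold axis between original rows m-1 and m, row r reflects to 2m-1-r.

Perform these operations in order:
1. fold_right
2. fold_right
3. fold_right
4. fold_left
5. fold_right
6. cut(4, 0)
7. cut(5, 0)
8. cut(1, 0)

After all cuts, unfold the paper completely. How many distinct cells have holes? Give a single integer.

Answer: 96

Derivation:
Op 1 fold_right: fold axis v@16; visible region now rows[0,8) x cols[16,32) = 8x16
Op 2 fold_right: fold axis v@24; visible region now rows[0,8) x cols[24,32) = 8x8
Op 3 fold_right: fold axis v@28; visible region now rows[0,8) x cols[28,32) = 8x4
Op 4 fold_left: fold axis v@30; visible region now rows[0,8) x cols[28,30) = 8x2
Op 5 fold_right: fold axis v@29; visible region now rows[0,8) x cols[29,30) = 8x1
Op 6 cut(4, 0): punch at orig (4,29); cuts so far [(4, 29)]; region rows[0,8) x cols[29,30) = 8x1
Op 7 cut(5, 0): punch at orig (5,29); cuts so far [(4, 29), (5, 29)]; region rows[0,8) x cols[29,30) = 8x1
Op 8 cut(1, 0): punch at orig (1,29); cuts so far [(1, 29), (4, 29), (5, 29)]; region rows[0,8) x cols[29,30) = 8x1
Unfold 1 (reflect across v@29): 6 holes -> [(1, 28), (1, 29), (4, 28), (4, 29), (5, 28), (5, 29)]
Unfold 2 (reflect across v@30): 12 holes -> [(1, 28), (1, 29), (1, 30), (1, 31), (4, 28), (4, 29), (4, 30), (4, 31), (5, 28), (5, 29), (5, 30), (5, 31)]
Unfold 3 (reflect across v@28): 24 holes -> [(1, 24), (1, 25), (1, 26), (1, 27), (1, 28), (1, 29), (1, 30), (1, 31), (4, 24), (4, 25), (4, 26), (4, 27), (4, 28), (4, 29), (4, 30), (4, 31), (5, 24), (5, 25), (5, 26), (5, 27), (5, 28), (5, 29), (5, 30), (5, 31)]
Unfold 4 (reflect across v@24): 48 holes -> [(1, 16), (1, 17), (1, 18), (1, 19), (1, 20), (1, 21), (1, 22), (1, 23), (1, 24), (1, 25), (1, 26), (1, 27), (1, 28), (1, 29), (1, 30), (1, 31), (4, 16), (4, 17), (4, 18), (4, 19), (4, 20), (4, 21), (4, 22), (4, 23), (4, 24), (4, 25), (4, 26), (4, 27), (4, 28), (4, 29), (4, 30), (4, 31), (5, 16), (5, 17), (5, 18), (5, 19), (5, 20), (5, 21), (5, 22), (5, 23), (5, 24), (5, 25), (5, 26), (5, 27), (5, 28), (5, 29), (5, 30), (5, 31)]
Unfold 5 (reflect across v@16): 96 holes -> [(1, 0), (1, 1), (1, 2), (1, 3), (1, 4), (1, 5), (1, 6), (1, 7), (1, 8), (1, 9), (1, 10), (1, 11), (1, 12), (1, 13), (1, 14), (1, 15), (1, 16), (1, 17), (1, 18), (1, 19), (1, 20), (1, 21), (1, 22), (1, 23), (1, 24), (1, 25), (1, 26), (1, 27), (1, 28), (1, 29), (1, 30), (1, 31), (4, 0), (4, 1), (4, 2), (4, 3), (4, 4), (4, 5), (4, 6), (4, 7), (4, 8), (4, 9), (4, 10), (4, 11), (4, 12), (4, 13), (4, 14), (4, 15), (4, 16), (4, 17), (4, 18), (4, 19), (4, 20), (4, 21), (4, 22), (4, 23), (4, 24), (4, 25), (4, 26), (4, 27), (4, 28), (4, 29), (4, 30), (4, 31), (5, 0), (5, 1), (5, 2), (5, 3), (5, 4), (5, 5), (5, 6), (5, 7), (5, 8), (5, 9), (5, 10), (5, 11), (5, 12), (5, 13), (5, 14), (5, 15), (5, 16), (5, 17), (5, 18), (5, 19), (5, 20), (5, 21), (5, 22), (5, 23), (5, 24), (5, 25), (5, 26), (5, 27), (5, 28), (5, 29), (5, 30), (5, 31)]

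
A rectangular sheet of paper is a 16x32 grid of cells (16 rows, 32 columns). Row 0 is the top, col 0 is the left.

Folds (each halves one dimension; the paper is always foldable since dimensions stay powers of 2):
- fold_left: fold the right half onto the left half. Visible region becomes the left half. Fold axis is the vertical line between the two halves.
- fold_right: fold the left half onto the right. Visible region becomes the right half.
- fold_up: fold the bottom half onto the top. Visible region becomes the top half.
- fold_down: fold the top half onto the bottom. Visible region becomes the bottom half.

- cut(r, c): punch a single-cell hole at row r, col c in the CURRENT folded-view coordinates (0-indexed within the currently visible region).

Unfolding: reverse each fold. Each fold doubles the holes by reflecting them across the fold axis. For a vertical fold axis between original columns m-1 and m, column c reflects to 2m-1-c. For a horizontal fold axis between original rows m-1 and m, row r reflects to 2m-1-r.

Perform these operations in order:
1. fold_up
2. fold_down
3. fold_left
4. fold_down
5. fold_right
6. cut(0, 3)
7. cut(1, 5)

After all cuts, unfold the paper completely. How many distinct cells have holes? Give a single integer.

Answer: 64

Derivation:
Op 1 fold_up: fold axis h@8; visible region now rows[0,8) x cols[0,32) = 8x32
Op 2 fold_down: fold axis h@4; visible region now rows[4,8) x cols[0,32) = 4x32
Op 3 fold_left: fold axis v@16; visible region now rows[4,8) x cols[0,16) = 4x16
Op 4 fold_down: fold axis h@6; visible region now rows[6,8) x cols[0,16) = 2x16
Op 5 fold_right: fold axis v@8; visible region now rows[6,8) x cols[8,16) = 2x8
Op 6 cut(0, 3): punch at orig (6,11); cuts so far [(6, 11)]; region rows[6,8) x cols[8,16) = 2x8
Op 7 cut(1, 5): punch at orig (7,13); cuts so far [(6, 11), (7, 13)]; region rows[6,8) x cols[8,16) = 2x8
Unfold 1 (reflect across v@8): 4 holes -> [(6, 4), (6, 11), (7, 2), (7, 13)]
Unfold 2 (reflect across h@6): 8 holes -> [(4, 2), (4, 13), (5, 4), (5, 11), (6, 4), (6, 11), (7, 2), (7, 13)]
Unfold 3 (reflect across v@16): 16 holes -> [(4, 2), (4, 13), (4, 18), (4, 29), (5, 4), (5, 11), (5, 20), (5, 27), (6, 4), (6, 11), (6, 20), (6, 27), (7, 2), (7, 13), (7, 18), (7, 29)]
Unfold 4 (reflect across h@4): 32 holes -> [(0, 2), (0, 13), (0, 18), (0, 29), (1, 4), (1, 11), (1, 20), (1, 27), (2, 4), (2, 11), (2, 20), (2, 27), (3, 2), (3, 13), (3, 18), (3, 29), (4, 2), (4, 13), (4, 18), (4, 29), (5, 4), (5, 11), (5, 20), (5, 27), (6, 4), (6, 11), (6, 20), (6, 27), (7, 2), (7, 13), (7, 18), (7, 29)]
Unfold 5 (reflect across h@8): 64 holes -> [(0, 2), (0, 13), (0, 18), (0, 29), (1, 4), (1, 11), (1, 20), (1, 27), (2, 4), (2, 11), (2, 20), (2, 27), (3, 2), (3, 13), (3, 18), (3, 29), (4, 2), (4, 13), (4, 18), (4, 29), (5, 4), (5, 11), (5, 20), (5, 27), (6, 4), (6, 11), (6, 20), (6, 27), (7, 2), (7, 13), (7, 18), (7, 29), (8, 2), (8, 13), (8, 18), (8, 29), (9, 4), (9, 11), (9, 20), (9, 27), (10, 4), (10, 11), (10, 20), (10, 27), (11, 2), (11, 13), (11, 18), (11, 29), (12, 2), (12, 13), (12, 18), (12, 29), (13, 4), (13, 11), (13, 20), (13, 27), (14, 4), (14, 11), (14, 20), (14, 27), (15, 2), (15, 13), (15, 18), (15, 29)]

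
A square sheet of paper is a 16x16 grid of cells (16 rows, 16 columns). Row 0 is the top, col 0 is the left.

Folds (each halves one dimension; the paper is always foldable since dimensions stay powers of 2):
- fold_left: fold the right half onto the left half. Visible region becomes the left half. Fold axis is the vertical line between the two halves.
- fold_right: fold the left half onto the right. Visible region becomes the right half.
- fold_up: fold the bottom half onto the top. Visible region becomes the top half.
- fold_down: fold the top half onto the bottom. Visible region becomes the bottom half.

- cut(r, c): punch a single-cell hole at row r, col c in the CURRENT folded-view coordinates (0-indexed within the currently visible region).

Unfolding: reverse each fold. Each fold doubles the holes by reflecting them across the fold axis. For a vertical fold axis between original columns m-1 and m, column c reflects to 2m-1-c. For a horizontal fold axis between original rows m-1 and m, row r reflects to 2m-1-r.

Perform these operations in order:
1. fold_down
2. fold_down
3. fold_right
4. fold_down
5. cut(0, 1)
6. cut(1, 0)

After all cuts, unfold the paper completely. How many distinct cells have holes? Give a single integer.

Op 1 fold_down: fold axis h@8; visible region now rows[8,16) x cols[0,16) = 8x16
Op 2 fold_down: fold axis h@12; visible region now rows[12,16) x cols[0,16) = 4x16
Op 3 fold_right: fold axis v@8; visible region now rows[12,16) x cols[8,16) = 4x8
Op 4 fold_down: fold axis h@14; visible region now rows[14,16) x cols[8,16) = 2x8
Op 5 cut(0, 1): punch at orig (14,9); cuts so far [(14, 9)]; region rows[14,16) x cols[8,16) = 2x8
Op 6 cut(1, 0): punch at orig (15,8); cuts so far [(14, 9), (15, 8)]; region rows[14,16) x cols[8,16) = 2x8
Unfold 1 (reflect across h@14): 4 holes -> [(12, 8), (13, 9), (14, 9), (15, 8)]
Unfold 2 (reflect across v@8): 8 holes -> [(12, 7), (12, 8), (13, 6), (13, 9), (14, 6), (14, 9), (15, 7), (15, 8)]
Unfold 3 (reflect across h@12): 16 holes -> [(8, 7), (8, 8), (9, 6), (9, 9), (10, 6), (10, 9), (11, 7), (11, 8), (12, 7), (12, 8), (13, 6), (13, 9), (14, 6), (14, 9), (15, 7), (15, 8)]
Unfold 4 (reflect across h@8): 32 holes -> [(0, 7), (0, 8), (1, 6), (1, 9), (2, 6), (2, 9), (3, 7), (3, 8), (4, 7), (4, 8), (5, 6), (5, 9), (6, 6), (6, 9), (7, 7), (7, 8), (8, 7), (8, 8), (9, 6), (9, 9), (10, 6), (10, 9), (11, 7), (11, 8), (12, 7), (12, 8), (13, 6), (13, 9), (14, 6), (14, 9), (15, 7), (15, 8)]

Answer: 32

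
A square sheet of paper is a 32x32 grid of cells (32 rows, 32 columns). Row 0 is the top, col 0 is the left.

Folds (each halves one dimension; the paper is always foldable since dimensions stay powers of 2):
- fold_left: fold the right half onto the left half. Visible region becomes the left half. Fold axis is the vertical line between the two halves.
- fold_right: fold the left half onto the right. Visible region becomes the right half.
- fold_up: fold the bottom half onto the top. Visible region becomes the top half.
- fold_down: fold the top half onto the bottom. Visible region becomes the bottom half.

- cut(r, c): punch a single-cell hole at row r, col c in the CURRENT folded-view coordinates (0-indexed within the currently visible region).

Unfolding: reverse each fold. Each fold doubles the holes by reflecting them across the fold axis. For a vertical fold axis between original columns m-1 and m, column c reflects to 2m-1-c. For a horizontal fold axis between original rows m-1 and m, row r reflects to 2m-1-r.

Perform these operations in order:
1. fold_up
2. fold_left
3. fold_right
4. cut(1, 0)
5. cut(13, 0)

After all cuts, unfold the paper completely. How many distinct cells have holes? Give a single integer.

Answer: 16

Derivation:
Op 1 fold_up: fold axis h@16; visible region now rows[0,16) x cols[0,32) = 16x32
Op 2 fold_left: fold axis v@16; visible region now rows[0,16) x cols[0,16) = 16x16
Op 3 fold_right: fold axis v@8; visible region now rows[0,16) x cols[8,16) = 16x8
Op 4 cut(1, 0): punch at orig (1,8); cuts so far [(1, 8)]; region rows[0,16) x cols[8,16) = 16x8
Op 5 cut(13, 0): punch at orig (13,8); cuts so far [(1, 8), (13, 8)]; region rows[0,16) x cols[8,16) = 16x8
Unfold 1 (reflect across v@8): 4 holes -> [(1, 7), (1, 8), (13, 7), (13, 8)]
Unfold 2 (reflect across v@16): 8 holes -> [(1, 7), (1, 8), (1, 23), (1, 24), (13, 7), (13, 8), (13, 23), (13, 24)]
Unfold 3 (reflect across h@16): 16 holes -> [(1, 7), (1, 8), (1, 23), (1, 24), (13, 7), (13, 8), (13, 23), (13, 24), (18, 7), (18, 8), (18, 23), (18, 24), (30, 7), (30, 8), (30, 23), (30, 24)]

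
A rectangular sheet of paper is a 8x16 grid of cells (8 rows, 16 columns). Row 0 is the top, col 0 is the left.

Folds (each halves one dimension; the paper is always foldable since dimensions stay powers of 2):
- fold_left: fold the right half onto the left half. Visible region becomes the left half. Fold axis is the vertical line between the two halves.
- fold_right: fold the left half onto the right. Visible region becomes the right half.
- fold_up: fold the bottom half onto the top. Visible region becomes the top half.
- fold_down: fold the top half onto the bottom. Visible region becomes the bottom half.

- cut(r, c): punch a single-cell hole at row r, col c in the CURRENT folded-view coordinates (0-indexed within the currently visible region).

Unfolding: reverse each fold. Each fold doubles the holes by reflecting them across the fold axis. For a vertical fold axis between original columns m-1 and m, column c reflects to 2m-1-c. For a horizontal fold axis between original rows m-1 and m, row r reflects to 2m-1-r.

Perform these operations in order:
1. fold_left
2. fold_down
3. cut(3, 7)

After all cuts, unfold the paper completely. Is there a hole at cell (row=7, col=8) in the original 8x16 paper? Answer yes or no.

Op 1 fold_left: fold axis v@8; visible region now rows[0,8) x cols[0,8) = 8x8
Op 2 fold_down: fold axis h@4; visible region now rows[4,8) x cols[0,8) = 4x8
Op 3 cut(3, 7): punch at orig (7,7); cuts so far [(7, 7)]; region rows[4,8) x cols[0,8) = 4x8
Unfold 1 (reflect across h@4): 2 holes -> [(0, 7), (7, 7)]
Unfold 2 (reflect across v@8): 4 holes -> [(0, 7), (0, 8), (7, 7), (7, 8)]
Holes: [(0, 7), (0, 8), (7, 7), (7, 8)]

Answer: yes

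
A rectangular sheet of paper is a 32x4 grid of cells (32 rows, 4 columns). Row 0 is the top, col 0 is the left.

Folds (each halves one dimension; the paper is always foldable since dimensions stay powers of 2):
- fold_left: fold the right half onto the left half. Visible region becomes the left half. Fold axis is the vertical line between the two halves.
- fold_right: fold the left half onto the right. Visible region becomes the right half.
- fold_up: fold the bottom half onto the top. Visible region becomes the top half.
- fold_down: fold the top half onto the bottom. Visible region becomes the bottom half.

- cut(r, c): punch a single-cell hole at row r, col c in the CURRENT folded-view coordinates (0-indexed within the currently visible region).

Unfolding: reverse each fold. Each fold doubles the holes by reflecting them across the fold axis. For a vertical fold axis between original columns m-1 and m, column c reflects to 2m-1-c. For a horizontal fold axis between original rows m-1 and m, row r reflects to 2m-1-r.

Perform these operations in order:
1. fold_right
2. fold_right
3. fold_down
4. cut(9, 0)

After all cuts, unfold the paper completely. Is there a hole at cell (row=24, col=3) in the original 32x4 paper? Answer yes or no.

Op 1 fold_right: fold axis v@2; visible region now rows[0,32) x cols[2,4) = 32x2
Op 2 fold_right: fold axis v@3; visible region now rows[0,32) x cols[3,4) = 32x1
Op 3 fold_down: fold axis h@16; visible region now rows[16,32) x cols[3,4) = 16x1
Op 4 cut(9, 0): punch at orig (25,3); cuts so far [(25, 3)]; region rows[16,32) x cols[3,4) = 16x1
Unfold 1 (reflect across h@16): 2 holes -> [(6, 3), (25, 3)]
Unfold 2 (reflect across v@3): 4 holes -> [(6, 2), (6, 3), (25, 2), (25, 3)]
Unfold 3 (reflect across v@2): 8 holes -> [(6, 0), (6, 1), (6, 2), (6, 3), (25, 0), (25, 1), (25, 2), (25, 3)]
Holes: [(6, 0), (6, 1), (6, 2), (6, 3), (25, 0), (25, 1), (25, 2), (25, 3)]

Answer: no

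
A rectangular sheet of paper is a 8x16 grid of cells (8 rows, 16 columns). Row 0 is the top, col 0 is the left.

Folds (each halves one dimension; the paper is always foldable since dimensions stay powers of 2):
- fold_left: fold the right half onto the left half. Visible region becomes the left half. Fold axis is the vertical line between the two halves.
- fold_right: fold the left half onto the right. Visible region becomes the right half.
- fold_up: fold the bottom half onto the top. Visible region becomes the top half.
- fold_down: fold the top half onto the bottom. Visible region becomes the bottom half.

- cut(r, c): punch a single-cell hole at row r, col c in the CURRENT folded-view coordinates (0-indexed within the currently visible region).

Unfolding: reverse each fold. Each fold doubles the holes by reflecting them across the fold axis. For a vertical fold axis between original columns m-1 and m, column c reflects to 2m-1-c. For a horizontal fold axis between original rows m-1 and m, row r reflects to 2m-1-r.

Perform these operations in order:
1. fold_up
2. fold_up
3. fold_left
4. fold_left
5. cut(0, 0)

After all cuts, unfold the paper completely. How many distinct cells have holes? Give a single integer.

Answer: 16

Derivation:
Op 1 fold_up: fold axis h@4; visible region now rows[0,4) x cols[0,16) = 4x16
Op 2 fold_up: fold axis h@2; visible region now rows[0,2) x cols[0,16) = 2x16
Op 3 fold_left: fold axis v@8; visible region now rows[0,2) x cols[0,8) = 2x8
Op 4 fold_left: fold axis v@4; visible region now rows[0,2) x cols[0,4) = 2x4
Op 5 cut(0, 0): punch at orig (0,0); cuts so far [(0, 0)]; region rows[0,2) x cols[0,4) = 2x4
Unfold 1 (reflect across v@4): 2 holes -> [(0, 0), (0, 7)]
Unfold 2 (reflect across v@8): 4 holes -> [(0, 0), (0, 7), (0, 8), (0, 15)]
Unfold 3 (reflect across h@2): 8 holes -> [(0, 0), (0, 7), (0, 8), (0, 15), (3, 0), (3, 7), (3, 8), (3, 15)]
Unfold 4 (reflect across h@4): 16 holes -> [(0, 0), (0, 7), (0, 8), (0, 15), (3, 0), (3, 7), (3, 8), (3, 15), (4, 0), (4, 7), (4, 8), (4, 15), (7, 0), (7, 7), (7, 8), (7, 15)]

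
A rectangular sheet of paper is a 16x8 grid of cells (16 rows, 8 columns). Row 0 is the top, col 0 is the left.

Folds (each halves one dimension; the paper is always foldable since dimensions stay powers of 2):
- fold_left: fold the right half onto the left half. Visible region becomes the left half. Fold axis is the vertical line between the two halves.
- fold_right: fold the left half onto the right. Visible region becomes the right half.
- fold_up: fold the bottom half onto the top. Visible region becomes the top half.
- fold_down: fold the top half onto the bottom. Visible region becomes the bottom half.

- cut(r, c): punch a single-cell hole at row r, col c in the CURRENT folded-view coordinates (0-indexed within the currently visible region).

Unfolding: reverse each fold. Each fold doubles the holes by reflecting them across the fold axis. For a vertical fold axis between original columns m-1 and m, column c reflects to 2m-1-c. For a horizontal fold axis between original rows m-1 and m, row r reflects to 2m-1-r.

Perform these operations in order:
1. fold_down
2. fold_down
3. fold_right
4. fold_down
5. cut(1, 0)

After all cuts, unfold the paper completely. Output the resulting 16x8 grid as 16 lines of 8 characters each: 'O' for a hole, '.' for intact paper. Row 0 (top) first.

Op 1 fold_down: fold axis h@8; visible region now rows[8,16) x cols[0,8) = 8x8
Op 2 fold_down: fold axis h@12; visible region now rows[12,16) x cols[0,8) = 4x8
Op 3 fold_right: fold axis v@4; visible region now rows[12,16) x cols[4,8) = 4x4
Op 4 fold_down: fold axis h@14; visible region now rows[14,16) x cols[4,8) = 2x4
Op 5 cut(1, 0): punch at orig (15,4); cuts so far [(15, 4)]; region rows[14,16) x cols[4,8) = 2x4
Unfold 1 (reflect across h@14): 2 holes -> [(12, 4), (15, 4)]
Unfold 2 (reflect across v@4): 4 holes -> [(12, 3), (12, 4), (15, 3), (15, 4)]
Unfold 3 (reflect across h@12): 8 holes -> [(8, 3), (8, 4), (11, 3), (11, 4), (12, 3), (12, 4), (15, 3), (15, 4)]
Unfold 4 (reflect across h@8): 16 holes -> [(0, 3), (0, 4), (3, 3), (3, 4), (4, 3), (4, 4), (7, 3), (7, 4), (8, 3), (8, 4), (11, 3), (11, 4), (12, 3), (12, 4), (15, 3), (15, 4)]

Answer: ...OO...
........
........
...OO...
...OO...
........
........
...OO...
...OO...
........
........
...OO...
...OO...
........
........
...OO...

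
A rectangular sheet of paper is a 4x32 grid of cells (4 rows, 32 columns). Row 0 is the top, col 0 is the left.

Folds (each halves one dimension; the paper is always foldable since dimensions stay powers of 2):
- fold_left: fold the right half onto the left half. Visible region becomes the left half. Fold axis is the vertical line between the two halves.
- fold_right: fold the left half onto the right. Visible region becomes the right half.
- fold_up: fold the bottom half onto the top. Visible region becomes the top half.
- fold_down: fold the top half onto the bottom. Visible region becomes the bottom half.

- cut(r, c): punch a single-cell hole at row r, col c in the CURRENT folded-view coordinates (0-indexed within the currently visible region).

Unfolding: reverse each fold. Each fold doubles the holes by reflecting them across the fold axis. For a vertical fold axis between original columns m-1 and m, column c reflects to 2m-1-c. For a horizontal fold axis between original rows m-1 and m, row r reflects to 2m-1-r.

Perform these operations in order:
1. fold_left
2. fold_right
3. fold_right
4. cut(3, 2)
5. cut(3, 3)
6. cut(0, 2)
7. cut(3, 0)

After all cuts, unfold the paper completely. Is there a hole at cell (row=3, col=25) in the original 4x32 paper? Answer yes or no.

Answer: yes

Derivation:
Op 1 fold_left: fold axis v@16; visible region now rows[0,4) x cols[0,16) = 4x16
Op 2 fold_right: fold axis v@8; visible region now rows[0,4) x cols[8,16) = 4x8
Op 3 fold_right: fold axis v@12; visible region now rows[0,4) x cols[12,16) = 4x4
Op 4 cut(3, 2): punch at orig (3,14); cuts so far [(3, 14)]; region rows[0,4) x cols[12,16) = 4x4
Op 5 cut(3, 3): punch at orig (3,15); cuts so far [(3, 14), (3, 15)]; region rows[0,4) x cols[12,16) = 4x4
Op 6 cut(0, 2): punch at orig (0,14); cuts so far [(0, 14), (3, 14), (3, 15)]; region rows[0,4) x cols[12,16) = 4x4
Op 7 cut(3, 0): punch at orig (3,12); cuts so far [(0, 14), (3, 12), (3, 14), (3, 15)]; region rows[0,4) x cols[12,16) = 4x4
Unfold 1 (reflect across v@12): 8 holes -> [(0, 9), (0, 14), (3, 8), (3, 9), (3, 11), (3, 12), (3, 14), (3, 15)]
Unfold 2 (reflect across v@8): 16 holes -> [(0, 1), (0, 6), (0, 9), (0, 14), (3, 0), (3, 1), (3, 3), (3, 4), (3, 6), (3, 7), (3, 8), (3, 9), (3, 11), (3, 12), (3, 14), (3, 15)]
Unfold 3 (reflect across v@16): 32 holes -> [(0, 1), (0, 6), (0, 9), (0, 14), (0, 17), (0, 22), (0, 25), (0, 30), (3, 0), (3, 1), (3, 3), (3, 4), (3, 6), (3, 7), (3, 8), (3, 9), (3, 11), (3, 12), (3, 14), (3, 15), (3, 16), (3, 17), (3, 19), (3, 20), (3, 22), (3, 23), (3, 24), (3, 25), (3, 27), (3, 28), (3, 30), (3, 31)]
Holes: [(0, 1), (0, 6), (0, 9), (0, 14), (0, 17), (0, 22), (0, 25), (0, 30), (3, 0), (3, 1), (3, 3), (3, 4), (3, 6), (3, 7), (3, 8), (3, 9), (3, 11), (3, 12), (3, 14), (3, 15), (3, 16), (3, 17), (3, 19), (3, 20), (3, 22), (3, 23), (3, 24), (3, 25), (3, 27), (3, 28), (3, 30), (3, 31)]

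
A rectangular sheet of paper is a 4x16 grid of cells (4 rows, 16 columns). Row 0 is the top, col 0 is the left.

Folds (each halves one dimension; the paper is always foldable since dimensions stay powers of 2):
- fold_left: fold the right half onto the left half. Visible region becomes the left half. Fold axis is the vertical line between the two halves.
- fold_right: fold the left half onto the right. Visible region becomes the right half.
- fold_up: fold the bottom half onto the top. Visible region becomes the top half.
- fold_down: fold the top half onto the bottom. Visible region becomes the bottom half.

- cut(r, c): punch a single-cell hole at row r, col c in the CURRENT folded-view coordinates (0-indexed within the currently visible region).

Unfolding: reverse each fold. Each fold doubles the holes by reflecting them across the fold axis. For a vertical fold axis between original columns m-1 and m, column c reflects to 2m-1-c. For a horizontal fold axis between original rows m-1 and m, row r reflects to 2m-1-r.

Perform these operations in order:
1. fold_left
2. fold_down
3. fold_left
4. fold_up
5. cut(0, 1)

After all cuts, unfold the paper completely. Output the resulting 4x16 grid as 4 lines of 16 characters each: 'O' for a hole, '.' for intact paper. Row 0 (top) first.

Op 1 fold_left: fold axis v@8; visible region now rows[0,4) x cols[0,8) = 4x8
Op 2 fold_down: fold axis h@2; visible region now rows[2,4) x cols[0,8) = 2x8
Op 3 fold_left: fold axis v@4; visible region now rows[2,4) x cols[0,4) = 2x4
Op 4 fold_up: fold axis h@3; visible region now rows[2,3) x cols[0,4) = 1x4
Op 5 cut(0, 1): punch at orig (2,1); cuts so far [(2, 1)]; region rows[2,3) x cols[0,4) = 1x4
Unfold 1 (reflect across h@3): 2 holes -> [(2, 1), (3, 1)]
Unfold 2 (reflect across v@4): 4 holes -> [(2, 1), (2, 6), (3, 1), (3, 6)]
Unfold 3 (reflect across h@2): 8 holes -> [(0, 1), (0, 6), (1, 1), (1, 6), (2, 1), (2, 6), (3, 1), (3, 6)]
Unfold 4 (reflect across v@8): 16 holes -> [(0, 1), (0, 6), (0, 9), (0, 14), (1, 1), (1, 6), (1, 9), (1, 14), (2, 1), (2, 6), (2, 9), (2, 14), (3, 1), (3, 6), (3, 9), (3, 14)]

Answer: .O....O..O....O.
.O....O..O....O.
.O....O..O....O.
.O....O..O....O.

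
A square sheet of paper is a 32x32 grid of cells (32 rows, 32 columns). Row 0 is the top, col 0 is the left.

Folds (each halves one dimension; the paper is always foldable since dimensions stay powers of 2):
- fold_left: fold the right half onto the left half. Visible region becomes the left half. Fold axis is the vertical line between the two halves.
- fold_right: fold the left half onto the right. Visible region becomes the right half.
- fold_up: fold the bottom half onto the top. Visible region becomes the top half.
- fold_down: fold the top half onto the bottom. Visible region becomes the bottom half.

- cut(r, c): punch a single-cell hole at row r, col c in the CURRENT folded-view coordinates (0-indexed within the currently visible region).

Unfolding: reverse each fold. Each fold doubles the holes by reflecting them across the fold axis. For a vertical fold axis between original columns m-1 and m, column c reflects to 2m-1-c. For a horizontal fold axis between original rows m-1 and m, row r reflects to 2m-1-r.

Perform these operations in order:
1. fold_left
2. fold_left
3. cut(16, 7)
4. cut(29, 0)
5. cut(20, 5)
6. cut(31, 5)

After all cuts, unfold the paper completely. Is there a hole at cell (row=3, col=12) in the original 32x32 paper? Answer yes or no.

Answer: no

Derivation:
Op 1 fold_left: fold axis v@16; visible region now rows[0,32) x cols[0,16) = 32x16
Op 2 fold_left: fold axis v@8; visible region now rows[0,32) x cols[0,8) = 32x8
Op 3 cut(16, 7): punch at orig (16,7); cuts so far [(16, 7)]; region rows[0,32) x cols[0,8) = 32x8
Op 4 cut(29, 0): punch at orig (29,0); cuts so far [(16, 7), (29, 0)]; region rows[0,32) x cols[0,8) = 32x8
Op 5 cut(20, 5): punch at orig (20,5); cuts so far [(16, 7), (20, 5), (29, 0)]; region rows[0,32) x cols[0,8) = 32x8
Op 6 cut(31, 5): punch at orig (31,5); cuts so far [(16, 7), (20, 5), (29, 0), (31, 5)]; region rows[0,32) x cols[0,8) = 32x8
Unfold 1 (reflect across v@8): 8 holes -> [(16, 7), (16, 8), (20, 5), (20, 10), (29, 0), (29, 15), (31, 5), (31, 10)]
Unfold 2 (reflect across v@16): 16 holes -> [(16, 7), (16, 8), (16, 23), (16, 24), (20, 5), (20, 10), (20, 21), (20, 26), (29, 0), (29, 15), (29, 16), (29, 31), (31, 5), (31, 10), (31, 21), (31, 26)]
Holes: [(16, 7), (16, 8), (16, 23), (16, 24), (20, 5), (20, 10), (20, 21), (20, 26), (29, 0), (29, 15), (29, 16), (29, 31), (31, 5), (31, 10), (31, 21), (31, 26)]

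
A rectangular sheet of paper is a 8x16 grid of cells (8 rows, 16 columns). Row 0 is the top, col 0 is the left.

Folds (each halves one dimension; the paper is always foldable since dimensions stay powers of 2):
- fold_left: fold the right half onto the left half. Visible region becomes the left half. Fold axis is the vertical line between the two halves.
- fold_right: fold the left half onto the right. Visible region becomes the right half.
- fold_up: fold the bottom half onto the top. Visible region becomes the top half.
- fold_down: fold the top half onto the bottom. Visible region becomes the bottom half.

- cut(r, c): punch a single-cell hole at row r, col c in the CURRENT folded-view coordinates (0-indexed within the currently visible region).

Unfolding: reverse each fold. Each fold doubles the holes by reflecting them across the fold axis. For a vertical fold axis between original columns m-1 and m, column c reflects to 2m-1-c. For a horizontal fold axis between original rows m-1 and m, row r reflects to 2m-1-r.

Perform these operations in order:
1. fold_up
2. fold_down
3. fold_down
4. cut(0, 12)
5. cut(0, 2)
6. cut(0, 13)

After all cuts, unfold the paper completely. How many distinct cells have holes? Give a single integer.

Answer: 24

Derivation:
Op 1 fold_up: fold axis h@4; visible region now rows[0,4) x cols[0,16) = 4x16
Op 2 fold_down: fold axis h@2; visible region now rows[2,4) x cols[0,16) = 2x16
Op 3 fold_down: fold axis h@3; visible region now rows[3,4) x cols[0,16) = 1x16
Op 4 cut(0, 12): punch at orig (3,12); cuts so far [(3, 12)]; region rows[3,4) x cols[0,16) = 1x16
Op 5 cut(0, 2): punch at orig (3,2); cuts so far [(3, 2), (3, 12)]; region rows[3,4) x cols[0,16) = 1x16
Op 6 cut(0, 13): punch at orig (3,13); cuts so far [(3, 2), (3, 12), (3, 13)]; region rows[3,4) x cols[0,16) = 1x16
Unfold 1 (reflect across h@3): 6 holes -> [(2, 2), (2, 12), (2, 13), (3, 2), (3, 12), (3, 13)]
Unfold 2 (reflect across h@2): 12 holes -> [(0, 2), (0, 12), (0, 13), (1, 2), (1, 12), (1, 13), (2, 2), (2, 12), (2, 13), (3, 2), (3, 12), (3, 13)]
Unfold 3 (reflect across h@4): 24 holes -> [(0, 2), (0, 12), (0, 13), (1, 2), (1, 12), (1, 13), (2, 2), (2, 12), (2, 13), (3, 2), (3, 12), (3, 13), (4, 2), (4, 12), (4, 13), (5, 2), (5, 12), (5, 13), (6, 2), (6, 12), (6, 13), (7, 2), (7, 12), (7, 13)]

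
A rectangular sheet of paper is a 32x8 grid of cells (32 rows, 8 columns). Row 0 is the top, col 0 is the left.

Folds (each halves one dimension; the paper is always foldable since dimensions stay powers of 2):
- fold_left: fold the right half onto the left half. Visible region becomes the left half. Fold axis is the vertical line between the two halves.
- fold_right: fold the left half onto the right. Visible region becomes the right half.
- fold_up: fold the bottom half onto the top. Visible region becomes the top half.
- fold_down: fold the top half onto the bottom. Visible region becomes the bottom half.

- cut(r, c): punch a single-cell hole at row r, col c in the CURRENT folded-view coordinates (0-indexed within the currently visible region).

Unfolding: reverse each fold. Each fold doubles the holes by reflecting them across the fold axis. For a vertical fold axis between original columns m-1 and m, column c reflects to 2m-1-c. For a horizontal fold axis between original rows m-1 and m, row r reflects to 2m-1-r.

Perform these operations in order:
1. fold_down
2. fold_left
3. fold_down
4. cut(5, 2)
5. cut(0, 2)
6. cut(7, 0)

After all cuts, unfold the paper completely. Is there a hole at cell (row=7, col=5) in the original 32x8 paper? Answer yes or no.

Op 1 fold_down: fold axis h@16; visible region now rows[16,32) x cols[0,8) = 16x8
Op 2 fold_left: fold axis v@4; visible region now rows[16,32) x cols[0,4) = 16x4
Op 3 fold_down: fold axis h@24; visible region now rows[24,32) x cols[0,4) = 8x4
Op 4 cut(5, 2): punch at orig (29,2); cuts so far [(29, 2)]; region rows[24,32) x cols[0,4) = 8x4
Op 5 cut(0, 2): punch at orig (24,2); cuts so far [(24, 2), (29, 2)]; region rows[24,32) x cols[0,4) = 8x4
Op 6 cut(7, 0): punch at orig (31,0); cuts so far [(24, 2), (29, 2), (31, 0)]; region rows[24,32) x cols[0,4) = 8x4
Unfold 1 (reflect across h@24): 6 holes -> [(16, 0), (18, 2), (23, 2), (24, 2), (29, 2), (31, 0)]
Unfold 2 (reflect across v@4): 12 holes -> [(16, 0), (16, 7), (18, 2), (18, 5), (23, 2), (23, 5), (24, 2), (24, 5), (29, 2), (29, 5), (31, 0), (31, 7)]
Unfold 3 (reflect across h@16): 24 holes -> [(0, 0), (0, 7), (2, 2), (2, 5), (7, 2), (7, 5), (8, 2), (8, 5), (13, 2), (13, 5), (15, 0), (15, 7), (16, 0), (16, 7), (18, 2), (18, 5), (23, 2), (23, 5), (24, 2), (24, 5), (29, 2), (29, 5), (31, 0), (31, 7)]
Holes: [(0, 0), (0, 7), (2, 2), (2, 5), (7, 2), (7, 5), (8, 2), (8, 5), (13, 2), (13, 5), (15, 0), (15, 7), (16, 0), (16, 7), (18, 2), (18, 5), (23, 2), (23, 5), (24, 2), (24, 5), (29, 2), (29, 5), (31, 0), (31, 7)]

Answer: yes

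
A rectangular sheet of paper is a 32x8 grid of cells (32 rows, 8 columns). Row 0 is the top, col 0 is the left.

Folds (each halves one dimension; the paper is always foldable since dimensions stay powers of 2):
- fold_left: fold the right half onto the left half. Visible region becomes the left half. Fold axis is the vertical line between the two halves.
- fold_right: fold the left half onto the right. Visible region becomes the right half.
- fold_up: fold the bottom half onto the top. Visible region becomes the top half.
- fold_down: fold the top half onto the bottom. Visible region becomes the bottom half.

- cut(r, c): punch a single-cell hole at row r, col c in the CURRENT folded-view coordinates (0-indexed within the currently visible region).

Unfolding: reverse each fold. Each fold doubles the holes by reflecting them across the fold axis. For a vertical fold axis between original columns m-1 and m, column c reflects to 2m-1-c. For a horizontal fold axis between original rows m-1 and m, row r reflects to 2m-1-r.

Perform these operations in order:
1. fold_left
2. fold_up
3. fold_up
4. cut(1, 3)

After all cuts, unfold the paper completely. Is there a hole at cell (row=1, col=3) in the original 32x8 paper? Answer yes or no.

Op 1 fold_left: fold axis v@4; visible region now rows[0,32) x cols[0,4) = 32x4
Op 2 fold_up: fold axis h@16; visible region now rows[0,16) x cols[0,4) = 16x4
Op 3 fold_up: fold axis h@8; visible region now rows[0,8) x cols[0,4) = 8x4
Op 4 cut(1, 3): punch at orig (1,3); cuts so far [(1, 3)]; region rows[0,8) x cols[0,4) = 8x4
Unfold 1 (reflect across h@8): 2 holes -> [(1, 3), (14, 3)]
Unfold 2 (reflect across h@16): 4 holes -> [(1, 3), (14, 3), (17, 3), (30, 3)]
Unfold 3 (reflect across v@4): 8 holes -> [(1, 3), (1, 4), (14, 3), (14, 4), (17, 3), (17, 4), (30, 3), (30, 4)]
Holes: [(1, 3), (1, 4), (14, 3), (14, 4), (17, 3), (17, 4), (30, 3), (30, 4)]

Answer: yes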